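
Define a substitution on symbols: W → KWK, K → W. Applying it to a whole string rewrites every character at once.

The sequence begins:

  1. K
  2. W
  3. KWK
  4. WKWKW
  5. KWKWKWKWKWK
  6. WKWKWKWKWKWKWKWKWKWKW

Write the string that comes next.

KWKWKWKWKWKWKWKWKWKWKWKWKWKWKWKWKWKWKWKWKWK

φ(WKWKWKWKWKWKWKWKWKWKW) expands symbol-by-symbol to KWK W KWK W KWK W KWK W KWK W KWK W KWK W KWK W KWK W KWK W KWK; joining the 21 pieces gives the next term.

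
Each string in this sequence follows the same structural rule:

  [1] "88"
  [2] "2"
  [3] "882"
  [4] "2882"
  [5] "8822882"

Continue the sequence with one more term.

This is a Fibonacci-style word recurrence s(k) = s(k−2)·s(k−1): e.g. 88·2 = 882.
The next term joins 2882 and 8822882.

28828822882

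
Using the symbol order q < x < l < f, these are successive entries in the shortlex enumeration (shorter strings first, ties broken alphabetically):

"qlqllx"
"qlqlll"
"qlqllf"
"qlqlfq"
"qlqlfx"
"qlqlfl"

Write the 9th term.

qlqfqx

Advancing 3 positions from qlqlfl through qlqlfl → qlqlff → qlqfqq reaches term 9.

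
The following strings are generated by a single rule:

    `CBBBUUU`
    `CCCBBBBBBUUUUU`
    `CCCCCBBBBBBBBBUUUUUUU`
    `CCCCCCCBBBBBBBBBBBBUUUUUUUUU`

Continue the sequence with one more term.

The n-th term is 2n-1 C's then 3n B's then 2n+1 U's (n = 1, 2, …).
For the next term, n = 5, so the run lengths are 9, 15, 11.

CCCCCCCCCBBBBBBBBBBBBBBBUUUUUUUUUUU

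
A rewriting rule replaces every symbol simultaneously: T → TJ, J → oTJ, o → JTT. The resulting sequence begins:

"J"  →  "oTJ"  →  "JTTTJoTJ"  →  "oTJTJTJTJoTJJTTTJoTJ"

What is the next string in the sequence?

Rewriting the 20 symbols of oTJTJTJTJoTJJTTTJoTJ one by one yields JTT TJ oTJ TJ oTJ TJ oTJ TJ oTJ JTT TJ oTJ oTJ TJ TJ TJ oTJ JTT TJ oTJ; concatenated:

JTTTJoTJTJoTJTJoTJTJoTJJTTTJoTJoTJTJTJTJoTJJTTTJoTJ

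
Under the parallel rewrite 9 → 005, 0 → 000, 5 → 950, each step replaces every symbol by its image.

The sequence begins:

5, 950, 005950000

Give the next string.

Expanding 005950000: 0→000, 0→000, 5→950, 9→005, 5→950, 0→000, 0→000, 0→000, 0→000. Concatenated: 000 000 950 005 950 000 000 000 000.

000000950005950000000000000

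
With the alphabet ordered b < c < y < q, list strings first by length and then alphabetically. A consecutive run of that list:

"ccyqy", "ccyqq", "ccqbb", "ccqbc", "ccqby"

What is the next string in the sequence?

ccqbq

Treat ccqby as a base-4 numeral over the given alphabet and add one, carrying through any trailing q's.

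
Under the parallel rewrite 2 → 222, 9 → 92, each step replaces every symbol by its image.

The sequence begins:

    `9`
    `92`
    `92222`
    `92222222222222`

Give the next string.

φ(92222222222222) expands symbol-by-symbol to 92 222 222 222 222 222 222 222 222 222 222 222 222 222; joining the 14 pieces gives the next term.

92222222222222222222222222222222222222222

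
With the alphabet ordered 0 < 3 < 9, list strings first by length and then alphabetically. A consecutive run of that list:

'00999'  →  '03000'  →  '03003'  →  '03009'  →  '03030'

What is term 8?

03090

Continuing the enumeration 3 steps past 03030: 03030 → 03033 → 03039 → (answer).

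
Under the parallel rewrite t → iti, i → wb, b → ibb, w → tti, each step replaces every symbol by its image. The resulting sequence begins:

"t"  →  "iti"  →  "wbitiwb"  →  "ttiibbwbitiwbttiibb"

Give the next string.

itiitiwbwbibbibbttiibbwbitiwbttiibbitiitiwbwbibbibb

Replace each of the 19 characters of ttiibbwbitiwbttiibb in place — iti iti wb wb ibb ibb tti ibb wb iti wb tti ibb iti iti wb wb ibb ibb — and concatenate.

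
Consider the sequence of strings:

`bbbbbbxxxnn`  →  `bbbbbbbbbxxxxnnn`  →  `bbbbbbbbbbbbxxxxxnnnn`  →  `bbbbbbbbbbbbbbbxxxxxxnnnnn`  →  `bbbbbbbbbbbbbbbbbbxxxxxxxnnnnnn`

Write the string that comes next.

bbbbbbbbbbbbbbbbbbbbbxxxxxxxxnnnnnnn

The n-th term is 3n+3 b's then n+2 x's then n+1 n's (n = 1, 2, …).
For the next term, n = 6, so the run lengths are 21, 8, 7.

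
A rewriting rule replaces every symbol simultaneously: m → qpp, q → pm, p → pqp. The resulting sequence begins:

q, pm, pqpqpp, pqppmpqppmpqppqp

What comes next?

φ(pqppmpqppmpqppqp) expands symbol-by-symbol to pqp pm pqp pqp qpp pqp pm pqp pqp qpp pqp pm pqp pqp pm pqp; joining the 16 pieces gives the next term.

pqppmpqppqpqpppqppmpqppqpqpppqppmpqppqppmpqp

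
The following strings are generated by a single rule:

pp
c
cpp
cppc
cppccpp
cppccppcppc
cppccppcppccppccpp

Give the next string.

cppccppcppccppccppcppccppcppc

Each term (from the third on) is the previous term followed by the one before it: term 3 = c·pp = cpp.
The next term joins cppccppcppccppccpp and cppccppcppc.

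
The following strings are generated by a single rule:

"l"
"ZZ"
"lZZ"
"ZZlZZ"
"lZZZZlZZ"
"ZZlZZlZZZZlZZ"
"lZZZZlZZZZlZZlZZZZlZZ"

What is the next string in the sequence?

ZZlZZlZZZZlZZlZZZZlZZZZlZZlZZZZlZZ

This is a Fibonacci-style word recurrence s(k) = s(k−2)·s(k−1): e.g. l·ZZ = lZZ.
So term 8 is ZZlZZlZZZZlZZ·lZZZZlZZZZlZZlZZZZlZZ.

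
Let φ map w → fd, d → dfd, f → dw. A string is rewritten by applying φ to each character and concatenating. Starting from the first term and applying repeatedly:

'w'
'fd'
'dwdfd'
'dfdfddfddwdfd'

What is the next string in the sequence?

Rewriting the 13 symbols of dfdfddfddwdfd one by one yields dfd dw dfd dw dfd dfd dw dfd dfd fd dfd dw dfd; concatenated:

dfddwdfddwdfddfddwdfddfdfddfddwdfd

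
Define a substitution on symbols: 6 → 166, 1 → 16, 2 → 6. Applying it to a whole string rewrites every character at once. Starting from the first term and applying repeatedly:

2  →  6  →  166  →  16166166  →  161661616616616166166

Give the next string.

1616616166166161661616616616166166161661616616616166166

Applying the rule to each of the 21 symbols of 161661616616616166166 gives the pieces 16 166 16 166 166 16 166 16 166 166 16 166 166 16 166 16 166 166 16 166 166, which concatenate to the answer.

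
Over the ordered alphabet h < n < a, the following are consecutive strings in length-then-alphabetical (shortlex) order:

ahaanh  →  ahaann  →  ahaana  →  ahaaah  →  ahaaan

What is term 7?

anhhhh

Stepping forward 2 times from ahaaan: ahaaan → ahaaaa, then the target.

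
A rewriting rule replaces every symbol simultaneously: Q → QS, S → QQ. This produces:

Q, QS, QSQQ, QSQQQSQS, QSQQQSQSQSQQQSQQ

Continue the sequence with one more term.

QSQQQSQSQSQQQSQQQSQQQSQSQSQQQSQS

φ(QSQQQSQSQSQQQSQQ) expands symbol-by-symbol to QS QQ QS QS QS QQ QS QQ QS QQ QS QS QS QQ QS QS; joining the 16 pieces gives the next term.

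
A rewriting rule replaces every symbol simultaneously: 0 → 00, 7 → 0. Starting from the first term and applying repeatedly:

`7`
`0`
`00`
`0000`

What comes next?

Apply φ to 0000 symbol by symbol: 0→00, 0→00, 0→00, 0→00; joined: 00 00 00 00.

00000000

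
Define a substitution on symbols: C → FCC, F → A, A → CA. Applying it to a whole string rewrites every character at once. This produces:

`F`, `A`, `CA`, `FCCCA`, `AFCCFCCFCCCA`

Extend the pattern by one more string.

CAAFCCFCCAFCCFCCAFCCFCCFCCCA

Apply φ to AFCCFCCFCCCA symbol by symbol: A→CA, F→A, C→FCC, C→FCC, F→A, C→FCC, C→FCC, F→A, C→FCC, C→FCC, C→FCC, A→CA; joined: CA A FCC FCC A FCC FCC A FCC FCC FCC CA.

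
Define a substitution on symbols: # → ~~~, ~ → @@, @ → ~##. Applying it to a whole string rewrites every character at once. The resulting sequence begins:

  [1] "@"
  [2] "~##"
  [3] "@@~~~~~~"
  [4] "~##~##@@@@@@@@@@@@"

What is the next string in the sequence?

Rewriting the 18 symbols of ~##~##@@@@@@@@@@@@ one by one yields @@ ~~~ ~~~ @@ ~~~ ~~~ ~## ~## ~## ~## ~## ~## ~## ~## ~## ~## ~## ~##; concatenated:

@@~~~~~~@@~~~~~~~##~##~##~##~##~##~##~##~##~##~##~##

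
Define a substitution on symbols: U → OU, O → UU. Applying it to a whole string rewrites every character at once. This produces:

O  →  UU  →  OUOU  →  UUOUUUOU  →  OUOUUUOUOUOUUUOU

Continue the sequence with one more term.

UUOUUUOUOUOUUUOUUUOUUUOUOUOUUUOU

Replace each of the 16 characters of OUOUUUOUOUOUUUOU in place — UU OU UU OU OU OU UU OU UU OU UU OU OU OU UU OU — and concatenate.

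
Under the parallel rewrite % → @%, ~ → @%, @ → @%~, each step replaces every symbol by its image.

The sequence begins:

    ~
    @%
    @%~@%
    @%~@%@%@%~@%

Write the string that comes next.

@%~@%@%@%~@%@%~@%@%~@%@%@%~@%

Apply φ to @%~@%@%@%~@% symbol by symbol: @→@%~, %→@%, ~→@%, @→@%~, %→@%, @→@%~, %→@%, @→@%~, %→@%, ~→@%, @→@%~, %→@%; joined: @%~ @% @% @%~ @% @%~ @% @%~ @% @% @%~ @%.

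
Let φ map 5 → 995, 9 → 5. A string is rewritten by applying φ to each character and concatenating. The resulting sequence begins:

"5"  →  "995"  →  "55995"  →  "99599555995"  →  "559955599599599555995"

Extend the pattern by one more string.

Rewriting the 21 symbols of 559955599599599555995 one by one yields 995 995 5 5 995 995 995 5 5 995 5 5 995 5 5 995 995 995 5 5 995; concatenated:

9959955599599599555995559955599599599555995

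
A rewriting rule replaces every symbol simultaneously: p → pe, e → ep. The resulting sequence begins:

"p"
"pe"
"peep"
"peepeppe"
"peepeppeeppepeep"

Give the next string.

Applying the rule to each of the 16 symbols of peepeppeeppepeep gives the pieces pe ep ep pe ep pe pe ep ep pe pe ep pe ep ep pe, which concatenate to the answer.

peepeppeeppepeepeppepeeppeepeppe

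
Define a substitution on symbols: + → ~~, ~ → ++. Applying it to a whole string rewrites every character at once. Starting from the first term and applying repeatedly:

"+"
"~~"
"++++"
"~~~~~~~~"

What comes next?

++++++++++++++++

Apply φ to ~~~~~~~~ symbol by symbol: ~→++, ~→++, ~→++, ~→++, ~→++, ~→++, ~→++, ~→++; joined: ++ ++ ++ ++ ++ ++ ++ ++.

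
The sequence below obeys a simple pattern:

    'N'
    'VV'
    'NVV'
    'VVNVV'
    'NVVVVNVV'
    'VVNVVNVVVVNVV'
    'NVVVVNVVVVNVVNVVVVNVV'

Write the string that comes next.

VVNVVNVVVVNVVNVVVVNVVVVNVVNVVVVNVV

From term 3 onward, concatenate the second-to-last term with the last: N·VV = NVV, VV·NVV = VVNVV, …
So term 8 is VVNVVNVVVVNVV·NVVVVNVVVVNVVNVVVVNVV.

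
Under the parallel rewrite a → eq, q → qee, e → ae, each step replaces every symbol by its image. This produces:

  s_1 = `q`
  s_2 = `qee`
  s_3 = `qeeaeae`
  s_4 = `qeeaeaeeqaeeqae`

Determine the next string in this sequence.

φ(qeeaeaeeqaeeqae) expands symbol-by-symbol to qee ae ae eq ae eq ae ae qee eq ae ae qee eq ae; joining the 15 pieces gives the next term.

qeeaeaeeqaeeqaeaeqeeeqaeaeqeeeqae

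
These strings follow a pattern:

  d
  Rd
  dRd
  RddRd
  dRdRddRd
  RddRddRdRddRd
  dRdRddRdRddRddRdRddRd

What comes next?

This is a Fibonacci-style word recurrence s(k) = s(k−2)·s(k−1): e.g. d·Rd = dRd.
The next term joins RddRddRdRddRd and dRdRddRdRddRddRdRddRd.

RddRddRdRddRddRdRddRdRddRddRdRddRd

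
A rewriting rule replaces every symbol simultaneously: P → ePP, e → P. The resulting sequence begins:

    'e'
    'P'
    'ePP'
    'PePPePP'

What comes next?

Expanding PePPePP: P→ePP, e→P, P→ePP, P→ePP, e→P, P→ePP, P→ePP. Concatenated: ePP P ePP ePP P ePP ePP.

ePPPePPePPPePPePP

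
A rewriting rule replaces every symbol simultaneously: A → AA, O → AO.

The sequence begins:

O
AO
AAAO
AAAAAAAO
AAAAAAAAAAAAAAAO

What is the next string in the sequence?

Rewriting the 16 symbols of AAAAAAAAAAAAAAAO one by one yields AA AA AA AA AA AA AA AA AA AA AA AA AA AA AA AO; concatenated:

AAAAAAAAAAAAAAAAAAAAAAAAAAAAAAAO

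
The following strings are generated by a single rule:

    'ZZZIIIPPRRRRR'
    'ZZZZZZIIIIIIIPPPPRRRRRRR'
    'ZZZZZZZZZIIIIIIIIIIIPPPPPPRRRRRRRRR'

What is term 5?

Reading off run lengths: Z runs 3, 6, 9; I runs 3, 7, 11; P runs 2, 4, 6; R runs 5, 7, 9 — each is linear in n (n = 1, 2, …).
Setting n = 5 gives 15, 19, 10, 13 characters in each block.

ZZZZZZZZZZZZZZZIIIIIIIIIIIIIIIIIIIPPPPPPPPPPRRRRRRRRRRRRR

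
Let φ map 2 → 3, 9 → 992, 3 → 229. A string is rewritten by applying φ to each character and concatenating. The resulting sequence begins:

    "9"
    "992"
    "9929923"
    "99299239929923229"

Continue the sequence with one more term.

Rewriting the 17 symbols of 99299239929923229 one by one yields 992 992 3 992 992 3 229 992 992 3 992 992 3 229 3 3 992; concatenated:

992992399299232299929923992992322933992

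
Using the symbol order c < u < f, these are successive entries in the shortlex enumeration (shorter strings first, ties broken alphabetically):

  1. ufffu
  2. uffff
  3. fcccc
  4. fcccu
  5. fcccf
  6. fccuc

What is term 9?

Stepping forward 3 times from fccuc: fccuc → fccuu → fccuf, then the target.

fccfc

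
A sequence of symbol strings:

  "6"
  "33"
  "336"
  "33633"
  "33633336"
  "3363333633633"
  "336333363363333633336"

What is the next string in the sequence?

3363333633633336333363363333633633

This is a Fibonacci-style word recurrence s(k) = s(k−1)·s(k−2): e.g. 33·6 = 336.
Continuing: 336333363363333633336 · 3363333633633 gives term 8.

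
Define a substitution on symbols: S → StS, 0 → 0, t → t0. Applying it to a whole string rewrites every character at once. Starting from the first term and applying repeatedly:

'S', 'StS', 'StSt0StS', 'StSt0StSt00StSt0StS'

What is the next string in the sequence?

Rewriting the 19 symbols of StSt0StSt00StSt0StS one by one yields StS t0 StS t0 0 StS t0 StS t0 0 0 StS t0 StS t0 0 StS t0 StS; concatenated:

StSt0StSt00StSt0StSt000StSt0StSt00StSt0StS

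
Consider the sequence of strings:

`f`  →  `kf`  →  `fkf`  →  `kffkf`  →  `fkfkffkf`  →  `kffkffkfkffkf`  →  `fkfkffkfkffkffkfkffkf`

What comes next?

kffkffkfkffkffkfkffkfkffkffkfkffkf

From term 3 onward, concatenate the second-to-last term with the last: f·kf = fkf, kf·fkf = kffkf, …
So term 8 is kffkffkfkffkf·fkfkffkfkffkffkfkffkf.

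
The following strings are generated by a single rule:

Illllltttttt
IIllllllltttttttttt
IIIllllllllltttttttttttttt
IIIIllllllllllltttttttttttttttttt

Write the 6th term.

Each string has the form I^{n} l^{2n+3} t^{4n+2} (n = 1, 2, …).
Setting n = 6 gives 6, 15, 26 characters in each block.

IIIIIIllllllllllllllltttttttttttttttttttttttttt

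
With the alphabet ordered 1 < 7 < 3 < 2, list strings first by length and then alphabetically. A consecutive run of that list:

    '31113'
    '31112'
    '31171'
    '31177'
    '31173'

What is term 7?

Advancing 2 positions from 31173 through 31173 → 31172 reaches term 7.

31131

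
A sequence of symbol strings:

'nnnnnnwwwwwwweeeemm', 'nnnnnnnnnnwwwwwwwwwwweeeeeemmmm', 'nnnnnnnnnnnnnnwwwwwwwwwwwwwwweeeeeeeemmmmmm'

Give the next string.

Term n consists of 4n+2 n's, followed by 4n+3 w's, followed by 2n+2 e's, followed by 2n m's (n = 1, 2, …).
At n = 4 the blocks have lengths 18, 19, 10, 8.

nnnnnnnnnnnnnnnnnnwwwwwwwwwwwwwwwwwwweeeeeeeeeemmmmmmmm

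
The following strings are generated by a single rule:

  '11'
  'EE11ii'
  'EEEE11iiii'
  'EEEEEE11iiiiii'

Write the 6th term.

EEEEEEEEEE11iiiiiiiiii

Each term wraps the previous one in EE on the left and ii on the right.
From EEEEEE11iiiiii, 2 further steps: EEEEEE11iiiiii → EEEEEEEE11iiiiiiii → (answer).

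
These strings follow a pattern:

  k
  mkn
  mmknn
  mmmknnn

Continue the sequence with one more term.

s(k+1) = m·s(k)·n, so each term gains m as a prefix and n as a suffix.
So the next term is m·mmmknnn·n.

mmmmknnnn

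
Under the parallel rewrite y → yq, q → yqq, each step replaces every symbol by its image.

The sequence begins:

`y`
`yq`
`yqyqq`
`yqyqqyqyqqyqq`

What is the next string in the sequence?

yqyqqyqyqqyqqyqyqqyqyqqyqqyqyqqyqq

Applying the rule to each of the 13 symbols of yqyqqyqyqqyqq gives the pieces yq yqq yq yqq yqq yq yqq yq yqq yqq yq yqq yqq, which concatenate to the answer.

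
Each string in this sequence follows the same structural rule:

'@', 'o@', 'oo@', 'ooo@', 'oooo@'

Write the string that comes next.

ooooo@

Each term is the previous one with o prepended.
One more step from oooo@ gives the answer.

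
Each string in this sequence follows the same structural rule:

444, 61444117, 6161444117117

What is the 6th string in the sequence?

Each term wraps the previous one in 61 on the left and 117 on the right.
From 6161444117117, 3 further steps: 6161444117117 → 616161444117117117 → 61616161444117117117117 → (answer).

6161616161444117117117117117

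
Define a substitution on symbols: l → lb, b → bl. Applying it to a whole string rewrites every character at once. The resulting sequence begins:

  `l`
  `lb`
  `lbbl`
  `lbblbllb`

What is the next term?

lbblbllbbllblbbl

Rewriting each symbol of lbblbllb: l→lb, b→bl, b→bl, l→lb, b→bl, l→lb, l→lb, b→bl, which concatenates to lb bl bl lb bl lb lb bl.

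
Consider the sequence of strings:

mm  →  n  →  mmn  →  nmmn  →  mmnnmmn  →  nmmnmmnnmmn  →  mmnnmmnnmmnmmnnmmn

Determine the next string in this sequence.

nmmnmmnnmmnmmnnmmnnmmnmmnnmmn

From term 3 onward, concatenate the second-to-last term with the last: mm·n = mmn, n·mmn = nmmn, …
So term 8 is nmmnmmnnmmn·mmnnmmnnmmnmmnnmmn.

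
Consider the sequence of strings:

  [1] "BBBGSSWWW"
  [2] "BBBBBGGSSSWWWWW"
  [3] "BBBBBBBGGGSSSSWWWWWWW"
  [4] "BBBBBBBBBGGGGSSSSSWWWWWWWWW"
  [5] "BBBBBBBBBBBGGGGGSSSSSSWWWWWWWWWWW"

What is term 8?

Each string has the form B^{2n-1} G^{n-1} S^{n} W^{2n-1}, where the shown terms are n = 2, 3, 4, 5, 6.
Setting n = 9 gives 17, 8, 9, 17 characters in each block.

BBBBBBBBBBBBBBBBBGGGGGGGGSSSSSSSSSWWWWWWWWWWWWWWWWW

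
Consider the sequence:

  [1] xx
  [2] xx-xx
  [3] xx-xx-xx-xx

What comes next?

Every step duplicates the string with '-' between the halves.
Doubling xx-xx-xx-xx with '-' between the halves:

xx-xx-xx-xx-xx-xx-xx-xx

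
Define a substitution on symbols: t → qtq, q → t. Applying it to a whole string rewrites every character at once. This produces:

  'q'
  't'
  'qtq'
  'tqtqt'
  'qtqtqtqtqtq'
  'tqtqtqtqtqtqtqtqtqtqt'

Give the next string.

Replace each of the 21 characters of tqtqtqtqtqtqtqtqtqtqt in place — qtq t qtq t qtq t qtq t qtq t qtq t qtq t qtq t qtq t qtq t qtq — and concatenate.

qtqtqtqtqtqtqtqtqtqtqtqtqtqtqtqtqtqtqtqtqtq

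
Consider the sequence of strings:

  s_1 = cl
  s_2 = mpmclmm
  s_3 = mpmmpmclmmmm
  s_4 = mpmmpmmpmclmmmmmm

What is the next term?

mpmmpmmpmmpmclmmmmmmmm

s(k+1) = mpm·s(k)·mm, so each term gains mpm as a prefix and mm as a suffix.
So the next term is mpm·mpmmpmmpmclmmmmmm·mm.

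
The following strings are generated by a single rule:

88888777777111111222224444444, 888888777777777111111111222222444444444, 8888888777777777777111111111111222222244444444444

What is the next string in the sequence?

The n-th term is n+3 8's then 3n 7's then 3n 1's then n+3 2's then 2n+3 4's, where the shown terms are n = 2, 3, 4.
At n = 5 the blocks have lengths 8, 15, 15, 8, 13.

88888888777777777777777111111111111111222222224444444444444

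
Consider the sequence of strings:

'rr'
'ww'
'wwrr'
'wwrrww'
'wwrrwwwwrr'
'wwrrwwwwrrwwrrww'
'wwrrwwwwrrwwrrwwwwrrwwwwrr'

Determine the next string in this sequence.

wwrrwwwwrrwwrrwwwwrrwwwwrrwwrrwwwwrrwwrrww

This is a Fibonacci-style word recurrence s(k) = s(k−1)·s(k−2): e.g. ww·rr = wwrr.
So term 8 is wwrrwwwwrrwwrrwwwwrrwwwwrr·wwrrwwwwrrwwrrww.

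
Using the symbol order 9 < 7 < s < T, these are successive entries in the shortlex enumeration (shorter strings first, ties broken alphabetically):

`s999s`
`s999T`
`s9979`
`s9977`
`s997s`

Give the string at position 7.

s99s9

Stepping forward 2 times from s997s: s997s → s997T, then the target.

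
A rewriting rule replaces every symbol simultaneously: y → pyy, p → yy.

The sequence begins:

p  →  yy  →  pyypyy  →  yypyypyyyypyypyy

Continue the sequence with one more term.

pyypyyyypyypyyyypyypyypyypyyyypyypyyyypyypyy

Applying the rule to each of the 16 symbols of yypyypyyyypyypyy gives the pieces pyy pyy yy pyy pyy yy pyy pyy pyy pyy yy pyy pyy yy pyy pyy, which concatenate to the answer.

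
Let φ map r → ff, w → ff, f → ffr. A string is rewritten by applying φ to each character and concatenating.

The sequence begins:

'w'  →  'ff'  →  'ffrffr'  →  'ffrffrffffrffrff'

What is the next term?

φ(ffrffrffffrffrff) expands symbol-by-symbol to ffr ffr ff ffr ffr ff ffr ffr ffr ffr ff ffr ffr ff ffr ffr; joining the 16 pieces gives the next term.

ffrffrffffrffrffffrffrffrffrffffrffrffffrffr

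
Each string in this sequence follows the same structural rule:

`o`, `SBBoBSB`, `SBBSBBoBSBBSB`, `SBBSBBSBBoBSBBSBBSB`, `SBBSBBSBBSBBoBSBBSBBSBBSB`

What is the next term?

s(k+1) = SBB·s(k)·BSB, so each term gains SBB as a prefix and BSB as a suffix.
One more step from SBBSBBSBBSBBoBSBBSBBSBBSB gives the answer.

SBBSBBSBBSBBSBBoBSBBSBBSBBSBBSB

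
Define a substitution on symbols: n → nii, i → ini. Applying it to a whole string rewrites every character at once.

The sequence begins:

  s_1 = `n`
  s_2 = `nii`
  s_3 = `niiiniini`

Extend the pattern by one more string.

Apply φ to niiiniini symbol by symbol: n→nii, i→ini, i→ini, i→ini, n→nii, i→ini, i→ini, n→nii, i→ini; joined: nii ini ini ini nii ini ini nii ini.

niiiniiniininiiiniininiiini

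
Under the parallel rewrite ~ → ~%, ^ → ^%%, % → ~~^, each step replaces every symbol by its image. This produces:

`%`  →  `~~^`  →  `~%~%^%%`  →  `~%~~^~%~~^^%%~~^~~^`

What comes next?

Rewriting the 19 symbols of ~%~~^~%~~^^%%~~^~~^ one by one yields ~% ~~^ ~% ~% ^%% ~% ~~^ ~% ~% ^%% ^%% ~~^ ~~^ ~% ~% ^%% ~% ~% ^%%; concatenated:

~%~~^~%~%^%%~%~~^~%~%^%%^%%~~^~~^~%~%^%%~%~%^%%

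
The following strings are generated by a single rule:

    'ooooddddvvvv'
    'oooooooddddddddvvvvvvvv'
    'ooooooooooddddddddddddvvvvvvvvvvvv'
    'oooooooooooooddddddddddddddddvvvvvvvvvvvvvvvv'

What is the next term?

The n-th term is 3n+1 o's then 4n d's then 4n v's (n = 1, 2, …).
For the next term, n = 5, so the run lengths are 16, 20, 20.

ooooooooooooooooddddddddddddddddddddvvvvvvvvvvvvvvvvvvvv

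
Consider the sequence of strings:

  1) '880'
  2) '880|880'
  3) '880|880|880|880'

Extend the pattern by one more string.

Every step duplicates the string with '|' between the halves.
Doubling 880|880|880|880 with '|' between the halves:

880|880|880|880|880|880|880|880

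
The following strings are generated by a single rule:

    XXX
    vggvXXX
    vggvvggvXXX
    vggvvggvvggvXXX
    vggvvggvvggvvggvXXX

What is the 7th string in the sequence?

vggvvggvvggvvggvvggvvggvXXX

The strings grow by a fixed prefix vggv each time.
From vggvvggvvggvvggvXXX, 2 further steps: vggvvggvvggvvggvXXX → vggvvggvvggvvggvvggvXXX → (answer).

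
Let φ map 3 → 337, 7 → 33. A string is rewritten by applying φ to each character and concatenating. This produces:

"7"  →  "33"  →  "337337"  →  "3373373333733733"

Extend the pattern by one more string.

33733733337337333373373373373333733733337337

φ(3373373333733733) expands symbol-by-symbol to 337 337 33 337 337 33 337 337 337 337 33 337 337 33 337 337; joining the 16 pieces gives the next term.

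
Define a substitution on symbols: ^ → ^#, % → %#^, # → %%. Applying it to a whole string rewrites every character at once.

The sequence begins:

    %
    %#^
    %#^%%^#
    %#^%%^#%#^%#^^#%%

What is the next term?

%#^%%^#%#^%#^^#%%%#^%%^#%#^%%^#^#%%%#^%#^

Replace each of the 17 characters of %#^%%^#%#^%#^^#%% in place — %#^ %% ^# %#^ %#^ ^# %% %#^ %% ^# %#^ %% ^# ^# %% %#^ %#^ — and concatenate.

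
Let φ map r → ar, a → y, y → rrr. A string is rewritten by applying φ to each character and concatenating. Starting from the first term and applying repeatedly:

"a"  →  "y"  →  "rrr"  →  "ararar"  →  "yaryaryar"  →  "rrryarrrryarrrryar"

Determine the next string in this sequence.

Rewriting the 18 symbols of rrryarrrryarrrryar one by one yields ar ar ar rrr y ar ar ar ar rrr y ar ar ar ar rrr y ar; concatenated:

arararrrryararararrrryararararrrryar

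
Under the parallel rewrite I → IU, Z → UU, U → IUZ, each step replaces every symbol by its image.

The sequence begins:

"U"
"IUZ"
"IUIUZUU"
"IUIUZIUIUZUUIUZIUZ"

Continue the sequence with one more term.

Rewriting the 18 symbols of IUIUZIUIUZUUIUZIUZ one by one yields IU IUZ IU IUZ UU IU IUZ IU IUZ UU IUZ IUZ IU IUZ UU IU IUZ UU; concatenated:

IUIUZIUIUZUUIUIUZIUIUZUUIUZIUZIUIUZUUIUIUZUU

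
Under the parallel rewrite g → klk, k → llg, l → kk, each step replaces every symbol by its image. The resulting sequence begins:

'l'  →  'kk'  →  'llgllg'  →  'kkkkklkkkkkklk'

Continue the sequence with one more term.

Rewriting the 14 symbols of kkkkklkkkkkklk one by one yields llg llg llg llg llg kk llg llg llg llg llg llg kk llg; concatenated:

llgllgllgllgllgkkllgllgllgllgllgllgkkllg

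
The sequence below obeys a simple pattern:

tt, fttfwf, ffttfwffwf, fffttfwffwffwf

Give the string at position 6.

fffffttfwffwffwffwffwf

Every step adds f to the front and fwf to the end of the previous string.
From fffttfwffwffwf, 2 further steps: fffttfwffwffwf → ffffttfwffwffwffwf → (answer).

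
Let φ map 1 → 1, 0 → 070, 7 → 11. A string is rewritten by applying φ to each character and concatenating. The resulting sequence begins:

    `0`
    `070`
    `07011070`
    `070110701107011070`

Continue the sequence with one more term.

07011070110701107011070110701107011070

φ(070110701107011070) expands symbol-by-symbol to 070 11 070 1 1 070 11 070 1 1 070 11 070 1 1 070 11 070; joining the 18 pieces gives the next term.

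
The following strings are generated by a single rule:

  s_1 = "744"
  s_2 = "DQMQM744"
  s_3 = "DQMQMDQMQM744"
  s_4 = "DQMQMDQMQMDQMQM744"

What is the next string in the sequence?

Each term is the previous one with DQMQM prepended.
Applying this once more to DQMQMDQMQMDQMQM744:

DQMQMDQMQMDQMQMDQMQM744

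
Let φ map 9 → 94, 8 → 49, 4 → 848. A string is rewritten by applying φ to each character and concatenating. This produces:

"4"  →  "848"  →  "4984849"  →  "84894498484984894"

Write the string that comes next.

Rewriting the 17 symbols of 84894498484984894 one by one yields 49 848 49 94 848 848 94 49 848 49 848 94 49 848 49 94 848; concatenated:

49848499484884894498484984894498484994848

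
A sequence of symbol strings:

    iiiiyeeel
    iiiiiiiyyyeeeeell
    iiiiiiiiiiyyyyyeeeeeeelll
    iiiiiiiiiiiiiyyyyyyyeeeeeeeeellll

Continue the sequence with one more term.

iiiiiiiiiiiiiiiiyyyyyyyyyeeeeeeeeeeelllll

Each string has the form i^{3n+1} y^{2n-1} e^{2n+1} l^{n} (n = 1, 2, …).
For the next term, n = 5, so the run lengths are 16, 9, 11, 5.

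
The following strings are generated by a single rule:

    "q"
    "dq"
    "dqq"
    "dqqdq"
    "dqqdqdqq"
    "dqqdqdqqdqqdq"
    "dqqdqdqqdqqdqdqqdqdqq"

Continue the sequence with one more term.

This is a Fibonacci-style word recurrence s(k) = s(k−1)·s(k−2): e.g. dq·q = dqq.
So term 8 is dqqdqdqqdqqdqdqqdqdqq·dqqdqdqqdqqdq.

dqqdqdqqdqqdqdqqdqdqqdqqdqdqqdqqdq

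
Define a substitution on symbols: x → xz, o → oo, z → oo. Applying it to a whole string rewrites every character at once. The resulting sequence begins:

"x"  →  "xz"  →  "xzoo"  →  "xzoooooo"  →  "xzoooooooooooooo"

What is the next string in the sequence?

Replace each of the 16 characters of xzoooooooooooooo in place — xz oo oo oo oo oo oo oo oo oo oo oo oo oo oo oo — and concatenate.

xzoooooooooooooooooooooooooooooo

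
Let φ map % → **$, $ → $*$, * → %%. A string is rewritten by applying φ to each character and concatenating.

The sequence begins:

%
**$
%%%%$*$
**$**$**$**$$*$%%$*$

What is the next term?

Rewriting the 20 symbols of **$**$**$**$$*$%%$*$ one by one yields %% %% $*$ %% %% $*$ %% %% $*$ %% %% $*$ $*$ %% $*$ **$ **$ $*$ %% $*$; concatenated:

%%%%$*$%%%%$*$%%%%$*$%%%%$*$$*$%%$*$**$**$$*$%%$*$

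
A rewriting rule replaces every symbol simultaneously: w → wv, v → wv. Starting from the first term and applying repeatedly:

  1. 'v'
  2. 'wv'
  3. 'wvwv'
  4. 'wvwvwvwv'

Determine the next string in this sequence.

wvwvwvwvwvwvwvwv

Rewriting each symbol of wvwvwvwv: w→wv, v→wv, w→wv, v→wv, w→wv, v→wv, w→wv, v→wv, which concatenates to wv wv wv wv wv wv wv wv.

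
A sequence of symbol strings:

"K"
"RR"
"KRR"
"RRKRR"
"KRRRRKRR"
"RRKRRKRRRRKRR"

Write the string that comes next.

Each term (from the third on) is the two preceding terms concatenated in order: term 3 = K·RR = KRR.
Continuing: KRRRRKRR · RRKRRKRRRRKRR gives term 7.

KRRRRKRRRRKRRKRRRRKRR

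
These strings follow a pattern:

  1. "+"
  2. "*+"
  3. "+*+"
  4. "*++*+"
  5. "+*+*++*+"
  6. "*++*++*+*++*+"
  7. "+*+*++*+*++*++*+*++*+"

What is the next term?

*++*++*+*++*++*+*++*+*++*++*+*++*+

This is a Fibonacci-style word recurrence s(k) = s(k−2)·s(k−1): e.g. +·*+ = +*+.
Continuing: *++*++*+*++*+ · +*+*++*+*++*++*+*++*+ gives term 8.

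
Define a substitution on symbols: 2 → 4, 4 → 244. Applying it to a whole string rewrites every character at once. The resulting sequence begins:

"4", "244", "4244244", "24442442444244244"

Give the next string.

φ(24442442444244244) expands symbol-by-symbol to 4 244 244 244 4 244 244 4 244 244 244 4 244 244 4 244 244; joining the 17 pieces gives the next term.

42442442444244244424424424442442444244244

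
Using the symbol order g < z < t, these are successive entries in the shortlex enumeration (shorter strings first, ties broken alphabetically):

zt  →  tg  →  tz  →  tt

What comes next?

ggg

After tt the length-2 strings are exhausted; the first length-3 string is 3 copies of g.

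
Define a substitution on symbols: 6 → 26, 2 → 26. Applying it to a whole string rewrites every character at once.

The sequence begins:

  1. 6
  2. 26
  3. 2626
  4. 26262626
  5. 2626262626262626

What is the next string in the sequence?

Applying the rule to each of the 16 symbols of 2626262626262626 gives the pieces 26 26 26 26 26 26 26 26 26 26 26 26 26 26 26 26, which concatenate to the answer.

26262626262626262626262626262626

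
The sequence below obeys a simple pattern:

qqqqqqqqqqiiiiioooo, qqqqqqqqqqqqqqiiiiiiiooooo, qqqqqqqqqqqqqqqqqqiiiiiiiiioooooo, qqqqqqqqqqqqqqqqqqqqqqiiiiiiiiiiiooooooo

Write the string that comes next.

qqqqqqqqqqqqqqqqqqqqqqqqqqiiiiiiiiiiiiioooooooo

Each string has the form q^{4n-2} i^{2n-1} o^{n+1}, where the shown terms are n = 3, 4, 5, 6.
Setting n = 7 gives 26, 13, 8 characters in each block.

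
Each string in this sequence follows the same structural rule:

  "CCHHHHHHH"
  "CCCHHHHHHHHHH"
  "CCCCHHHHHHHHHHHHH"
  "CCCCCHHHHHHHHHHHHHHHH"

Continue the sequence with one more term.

Reading off run lengths: C runs 2, 3, 4, 5; H runs 7, 10, 13, 16 — each is linear in n, where the shown terms are n = 2, 3, 4, 5.
At n = 6 the blocks have lengths 6, 19.

CCCCCCHHHHHHHHHHHHHHHHHHH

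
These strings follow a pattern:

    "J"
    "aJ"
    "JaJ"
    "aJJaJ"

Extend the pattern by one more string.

JaJaJJaJ

Each term (from the third on) is the two preceding terms concatenated in order: term 3 = J·aJ = JaJ.
The next term joins JaJ and aJJaJ.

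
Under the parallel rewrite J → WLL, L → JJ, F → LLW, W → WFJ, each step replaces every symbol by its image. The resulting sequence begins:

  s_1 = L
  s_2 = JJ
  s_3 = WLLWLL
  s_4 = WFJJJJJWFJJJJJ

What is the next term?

Applying the rule to each of the 14 symbols of WFJJJJJWFJJJJJ gives the pieces WFJ LLW WLL WLL WLL WLL WLL WFJ LLW WLL WLL WLL WLL WLL, which concatenate to the answer.

WFJLLWWLLWLLWLLWLLWLLWFJLLWWLLWLLWLLWLLWLL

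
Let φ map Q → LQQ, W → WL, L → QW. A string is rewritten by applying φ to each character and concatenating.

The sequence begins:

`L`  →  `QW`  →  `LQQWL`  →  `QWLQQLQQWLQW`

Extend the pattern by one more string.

Expanding QWLQQLQQWLQW: Q→LQQ, W→WL, L→QW, Q→LQQ, Q→LQQ, L→QW, Q→LQQ, Q→LQQ, W→WL, L→QW, Q→LQQ, W→WL. Concatenated: LQQ WL QW LQQ LQQ QW LQQ LQQ WL QW LQQ WL.

LQQWLQWLQQLQQQWLQQLQQWLQWLQQWL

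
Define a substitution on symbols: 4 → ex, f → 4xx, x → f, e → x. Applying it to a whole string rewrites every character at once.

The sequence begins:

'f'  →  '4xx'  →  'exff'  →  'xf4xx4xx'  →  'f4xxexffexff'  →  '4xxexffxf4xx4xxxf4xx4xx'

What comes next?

Rewriting the 23 symbols of 4xxexffxf4xx4xxxf4xx4xx one by one yields ex f f x f 4xx 4xx f 4xx ex f f ex f f f 4xx ex f f ex f f; concatenated:

exffxf4xx4xxf4xxexffexfff4xxexffexff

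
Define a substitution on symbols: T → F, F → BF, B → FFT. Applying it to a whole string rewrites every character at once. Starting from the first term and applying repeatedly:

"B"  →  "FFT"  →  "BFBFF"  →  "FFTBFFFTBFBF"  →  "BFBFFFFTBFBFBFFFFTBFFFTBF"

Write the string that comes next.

FFTBFFFTBFBFBFBFFFFTBFFFTBFFFTBFBFBFBFFFFTBFBFBFFFFTBF

Replace each of the 25 characters of BFBFFFFTBFBFBFFFFTBFFFTBF in place — FFT BF FFT BF BF BF BF F FFT BF FFT BF FFT BF BF BF BF F FFT BF BF BF F FFT BF — and concatenate.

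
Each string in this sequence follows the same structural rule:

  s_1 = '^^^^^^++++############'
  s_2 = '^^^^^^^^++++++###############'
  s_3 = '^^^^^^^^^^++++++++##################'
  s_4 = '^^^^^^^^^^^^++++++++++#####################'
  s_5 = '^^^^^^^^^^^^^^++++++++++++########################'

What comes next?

The n-th term is 2n ^'s then 2n-2 +'s then 3n+3 #'s, where the shown terms are n = 3, 4, 5, 6, 7.
At n = 8 the blocks have lengths 16, 14, 27.

^^^^^^^^^^^^^^^^++++++++++++++###########################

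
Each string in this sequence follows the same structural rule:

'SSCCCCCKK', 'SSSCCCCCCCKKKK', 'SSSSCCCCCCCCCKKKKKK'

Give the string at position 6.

Each string has the form S^{n+1} C^{2n+3} K^{2n} (n = 1, 2, …).
For term 6, n = 6, so the run lengths are 7, 15, 12.

SSSSSSSCCCCCCCCCCCCCCCKKKKKKKKKKKK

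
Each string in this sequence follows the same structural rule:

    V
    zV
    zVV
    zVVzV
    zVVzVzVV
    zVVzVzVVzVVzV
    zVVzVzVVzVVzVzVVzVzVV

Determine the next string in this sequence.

From term 3 onward, concatenate the last term with the second-to-last: zV·V = zVV, zVV·zV = zVVzV, …
Continuing: zVVzVzVVzVVzVzVVzVzVV · zVVzVzVVzVVzV gives term 8.

zVVzVzVVzVVzVzVVzVzVVzVVzVzVVzVVzV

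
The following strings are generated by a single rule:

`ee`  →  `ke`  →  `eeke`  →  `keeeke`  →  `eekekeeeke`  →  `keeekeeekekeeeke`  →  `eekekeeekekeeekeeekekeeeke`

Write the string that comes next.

This is a Fibonacci-style word recurrence s(k) = s(k−2)·s(k−1): e.g. ee·ke = eeke.
The next term joins keeekeeekekeeeke and eekekeeekekeeekeeekekeeeke.

keeekeeekekeeekeeekekeeekekeeekeeekekeeeke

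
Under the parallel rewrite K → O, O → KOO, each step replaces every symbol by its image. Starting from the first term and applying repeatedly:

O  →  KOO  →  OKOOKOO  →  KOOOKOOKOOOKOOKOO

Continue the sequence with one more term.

Rewriting the 17 symbols of KOOOKOOKOOOKOOKOO one by one yields O KOO KOO KOO O KOO KOO O KOO KOO KOO O KOO KOO O KOO KOO; concatenated:

OKOOKOOKOOOKOOKOOOKOOKOOKOOOKOOKOOOKOOKOO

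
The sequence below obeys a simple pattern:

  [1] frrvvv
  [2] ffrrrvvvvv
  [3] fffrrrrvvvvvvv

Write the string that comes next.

Each string has the form f^{n-1} r^{n} v^{2n-1}, where the shown terms are n = 2, 3, 4.
Setting n = 5 gives 4, 5, 9 characters in each block.

ffffrrrrrvvvvvvvvv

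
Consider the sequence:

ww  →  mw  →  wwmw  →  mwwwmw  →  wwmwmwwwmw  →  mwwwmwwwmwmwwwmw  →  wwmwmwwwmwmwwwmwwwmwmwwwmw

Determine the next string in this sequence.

mwwwmwwwmwmwwwmwwwmwmwwwmwmwwwmwwwmwmwwwmw

Each term (from the third on) is the two preceding terms concatenated in order: term 3 = ww·mw = wwmw.
The next term joins mwwwmwwwmwmwwwmw and wwmwmwwwmwmwwwmwwwmwmwwwmw.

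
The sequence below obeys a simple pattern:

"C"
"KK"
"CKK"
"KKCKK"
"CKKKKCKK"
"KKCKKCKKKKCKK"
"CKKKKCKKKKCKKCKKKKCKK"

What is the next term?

KKCKKCKKKKCKKCKKKKCKKKKCKKCKKKKCKK

From term 3 onward, concatenate the second-to-last term with the last: C·KK = CKK, KK·CKK = KKCKK, …
Continuing: KKCKKCKKKKCKK · CKKKKCKKKKCKKCKKKKCKK gives term 8.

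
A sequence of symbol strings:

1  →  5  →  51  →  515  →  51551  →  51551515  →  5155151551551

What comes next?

515515155155151551515

From term 3 onward, concatenate the last term with the second-to-last: 5·1 = 51, 51·5 = 515, …
Continuing: 5155151551551 · 51551515 gives term 8.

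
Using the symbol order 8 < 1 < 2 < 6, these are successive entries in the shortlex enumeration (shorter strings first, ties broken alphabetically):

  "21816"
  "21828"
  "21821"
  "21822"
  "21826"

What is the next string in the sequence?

The successor of 21826 increments the rightmost position that isn't already 6 and resets every position after it to 8.

21868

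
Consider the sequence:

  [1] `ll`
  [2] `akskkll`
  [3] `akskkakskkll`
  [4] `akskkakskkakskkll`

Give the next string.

akskkakskkakskkakskkll

Every step adds akskk at the front: s(k+1) = akskk·s(k).
So the next term is akskk·akskkakskkakskkll.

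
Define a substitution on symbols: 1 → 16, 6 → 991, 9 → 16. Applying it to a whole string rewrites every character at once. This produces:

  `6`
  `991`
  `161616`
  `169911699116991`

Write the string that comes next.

169911616161699116161616991161616

φ(169911699116991) expands symbol-by-symbol to 16 991 16 16 16 16 991 16 16 16 16 991 16 16 16; joining the 15 pieces gives the next term.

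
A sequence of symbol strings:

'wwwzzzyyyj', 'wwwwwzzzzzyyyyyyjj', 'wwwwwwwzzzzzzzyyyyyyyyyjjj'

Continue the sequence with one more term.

Each string has the form w^{2n+1} z^{2n+1} y^{3n} j^{n} (n = 1, 2, …).
At n = 4 the blocks have lengths 9, 9, 12, 4.

wwwwwwwwwzzzzzzzzzyyyyyyyyyyyyjjjj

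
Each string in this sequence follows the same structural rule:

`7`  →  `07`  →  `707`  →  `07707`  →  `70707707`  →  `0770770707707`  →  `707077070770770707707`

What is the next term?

0770770707707707077070770770707707

This is a Fibonacci-style word recurrence s(k) = s(k−2)·s(k−1): e.g. 7·07 = 707.
So term 8 is 0770770707707·707077070770770707707.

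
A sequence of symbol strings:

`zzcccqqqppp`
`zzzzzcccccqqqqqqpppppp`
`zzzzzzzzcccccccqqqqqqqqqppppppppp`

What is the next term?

zzzzzzzzzzzcccccccccqqqqqqqqqqqqpppppppppppp

Reading off run lengths: z runs 2, 5, 8; c runs 3, 5, 7; q runs 3, 6, 9; p runs 3, 6, 9 — each is linear in n (n = 1, 2, …).
Setting n = 4 gives 11, 9, 12, 12 characters in each block.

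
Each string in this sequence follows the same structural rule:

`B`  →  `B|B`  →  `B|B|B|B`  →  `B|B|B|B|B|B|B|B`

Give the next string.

Each string is two copies of the previous one joined by '|'.
Doubling B|B|B|B|B|B|B|B with '|' between the halves:

B|B|B|B|B|B|B|B|B|B|B|B|B|B|B|B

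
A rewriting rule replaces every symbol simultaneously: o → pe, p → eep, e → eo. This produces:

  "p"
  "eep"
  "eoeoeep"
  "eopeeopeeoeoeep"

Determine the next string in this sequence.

Rewriting the 15 symbols of eopeeopeeoeoeep one by one yields eo pe eep eo eo pe eep eo eo pe eo pe eo eo eep; concatenated:

eopeeepeoeopeeepeoeopeeopeeoeoeep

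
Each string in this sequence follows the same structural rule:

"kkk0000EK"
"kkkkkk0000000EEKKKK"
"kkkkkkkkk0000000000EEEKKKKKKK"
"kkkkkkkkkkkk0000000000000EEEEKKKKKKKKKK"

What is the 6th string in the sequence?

kkkkkkkkkkkkkkkkkk0000000000000000000EEEEEEKKKKKKKKKKKKKKKK

Reading off run lengths: k runs 3, 6, 9, 12; 0 runs 4, 7, 10, 13; E runs 1, 2, 3, 4; K runs 1, 4, 7, 10 — each is linear in n (n = 1, 2, …).
At n = 6 the blocks have lengths 18, 19, 6, 16.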